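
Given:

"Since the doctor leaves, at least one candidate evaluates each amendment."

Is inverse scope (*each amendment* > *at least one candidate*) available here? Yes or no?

The adjunct island is irrelevant here — *each amendment* and *at least one candidate* are both in the matrix clause.
Nothing blocks QR of the lower DP to a position above the higher one, so inverse scope is available.
Both orderings are possible: *at least one candidate* > *each amendment* and *each amendment* > *at least one candidate*.

Yes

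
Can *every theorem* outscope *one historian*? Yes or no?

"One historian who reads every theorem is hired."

No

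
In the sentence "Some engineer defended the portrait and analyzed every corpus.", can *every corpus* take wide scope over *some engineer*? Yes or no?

No

Structurally, *every corpus* is inside one conjunct of the coordinate structure (*analyzed every corpus*).
A quantifier cannot raise out of one conjunct of a coordination across the whole coordinate structure — the CSC applies to QR.
*every corpus* > *some engineer* would require crossing that boundary, which is illicit.
(Only the surface reading survives: one fixed engineer with respect to all the relevant corpora.)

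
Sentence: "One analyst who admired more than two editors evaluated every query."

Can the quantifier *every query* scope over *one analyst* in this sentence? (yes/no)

Yes

The RC *who admired more than two editors* is an island, but *every query* is not inside it — it is the matrix object, a clausemate of *one analyst*.
With no island boundary between them, the object can take inverse scope over the subject via ordinary QR within the clause.
Both orderings are possible: *one analyst* > *every query* and *every query* > *one analyst*.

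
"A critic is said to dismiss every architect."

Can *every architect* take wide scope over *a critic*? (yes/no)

*every architect* is inside a raising infinitive, which is transparent to QR (no CP barrier), so it behaves as a matrix argument.
Clause-internal QR can adjoin the lower DP above the subject, yielding the inverse reading.
The sentence is scopally ambiguous between *a critic* > *every architect* and *every architect* > *a critic*.

Yes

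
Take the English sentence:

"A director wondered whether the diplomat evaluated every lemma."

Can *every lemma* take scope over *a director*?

No

*every lemma* sits inside the embedded question *whether the diplomat evaluated every lemma*.
QR across an interrogative CP boundary is ruled out as a wh-island violation.
So *every lemma* cannot raise to a position above *a director*.
(Only the surface reading survives: one fixed director with respect to all the relevant lemmas.)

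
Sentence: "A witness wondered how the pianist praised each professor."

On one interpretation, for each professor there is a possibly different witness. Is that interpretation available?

The described interpretation is the *each professor* > *a witness* scoping.
*each professor* is embedded in the embedded question *how the pianist praised each professor*.
Embedded wh-clauses are opaque for QR, so the quantifier stays inside the question.
So *each professor* cannot raise high enough to outscope *a witness*; only the surface ordering *a witness* > *each professor* is available.
(Only the surface reading survives: one fixed witness with respect to all the relevant professors.)

No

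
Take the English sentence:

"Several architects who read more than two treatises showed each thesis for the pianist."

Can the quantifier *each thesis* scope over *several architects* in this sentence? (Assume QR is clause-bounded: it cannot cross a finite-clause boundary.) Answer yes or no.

The RC *who read more than two treatises* is an island, but *each thesis* is not inside it — it is the matrix object, a clausemate of *several architects*.
QR within a single clause is free, so the lower quantifier may take scope over the higher one.
The sentence is scopally ambiguous between *several architects* > *each thesis* and *each thesis* > *several architects*.

Yes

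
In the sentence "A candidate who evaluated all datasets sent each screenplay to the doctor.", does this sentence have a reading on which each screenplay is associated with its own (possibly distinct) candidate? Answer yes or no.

The paraphrase describes the scope ordering *each screenplay* > *a candidate*.
*each screenplay* sits in the matrix clause, not in the relative clause on *a candidate*.
Clause-internal QR can adjoin the lower DP above the subject, yielding the inverse reading.

Yes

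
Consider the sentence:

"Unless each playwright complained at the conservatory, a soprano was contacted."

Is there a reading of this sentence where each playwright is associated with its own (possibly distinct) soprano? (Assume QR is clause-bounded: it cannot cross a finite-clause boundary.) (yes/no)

That reading corresponds to *each playwright* > *a soprano*.
*each playwright* occurs within the adjunct clause *unless each playwright complained at the conservatory*.
Adjunct clauses are scope islands: a quantifier inside an adjunct cannot raise into the matrix clause.
So *each playwright* cannot raise to a position above *a soprano*.

No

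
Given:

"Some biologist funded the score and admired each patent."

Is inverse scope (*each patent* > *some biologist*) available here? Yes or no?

No

*each patent* sits inside one conjunct of the coordinate structure (*admired each patent*).
Coordinate structures are islands for non-across-the-board movement, QR included.
The inverse ordering *each patent* > *some biologist* is therefore underivable.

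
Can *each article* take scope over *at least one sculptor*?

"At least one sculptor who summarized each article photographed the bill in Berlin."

No

Structurally, *each article* is inside the relative clause *who summarized each article*.
QR out of a relative clause is ruled out by the relative-clause island constraint.
So the wide-scope reading for *each article* is blocked.
(Only the surface reading survives: one fixed sculptor with respect to all the relevant articles.)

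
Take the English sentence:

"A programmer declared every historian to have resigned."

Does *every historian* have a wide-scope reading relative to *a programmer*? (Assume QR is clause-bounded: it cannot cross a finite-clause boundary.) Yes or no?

ECM infinitives lack a CP barrier, so *every historian* can QR over the matrix subject *a programmer*.
Ordinary QR to a clause-peripheral position gives the wide-scope LF for the lower DP.

Yes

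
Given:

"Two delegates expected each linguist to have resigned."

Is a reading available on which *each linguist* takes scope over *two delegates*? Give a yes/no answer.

Yes

*each linguist* is the subject of an ECM infinitive — the infinitival complement of an ECM verb is not a scope island, so *each linguist* can raise into the matrix clause.
Clause-internal QR can adjoin the lower DP above the subject, yielding the inverse reading.
Both orderings are possible: *two delegates* > *each linguist* and *each linguist* > *two delegates*.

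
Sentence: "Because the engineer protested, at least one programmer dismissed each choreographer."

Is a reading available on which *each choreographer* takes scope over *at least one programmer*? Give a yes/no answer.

Neither queried DP is inside the adjunct, so the adjunct-island constraint does not apply.
With no island boundary between them, the object can take inverse scope over the subject via ordinary QR within the clause.

Yes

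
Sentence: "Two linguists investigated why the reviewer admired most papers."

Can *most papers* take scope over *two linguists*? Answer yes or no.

No

*most papers* sits inside the embedded question *why the reviewer admired most papers*.
An indirect question is a wh-island; the filled [Spec,CP] blocks QR across the CP edge.
There is no licit LF on which *most papers* c-commands *two linguists*.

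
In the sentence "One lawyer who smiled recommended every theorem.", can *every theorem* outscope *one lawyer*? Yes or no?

Although the sentence contains a relative clause (*who smiled*), *every theorem* is outside it, in the matrix VP.
Since no island is crossed, the inverse ordering is licensed alongside surface scope.
The sentence is scopally ambiguous between *one lawyer* > *every theorem* and *every theorem* > *one lawyer*.

Yes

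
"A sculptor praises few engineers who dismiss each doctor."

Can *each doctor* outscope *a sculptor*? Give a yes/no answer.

*each doctor* is embedded in the relative clause *who dismiss each doctor* modifying *few engineers*.
Relative clauses are scope islands: a quantifier cannot QR out of a relative clause to take scope in the matrix clause.
There is no licit LF on which *each doctor* c-commands *a sculptor*.

No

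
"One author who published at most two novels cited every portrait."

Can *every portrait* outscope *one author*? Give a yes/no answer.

Yes

*every portrait* is a matrix argument; only *one author* is modified by the relative clause *who published at most two novels*, so the RC island is irrelevant to the target quantifier.
Since no island is crossed, the inverse ordering is licensed alongside surface scope.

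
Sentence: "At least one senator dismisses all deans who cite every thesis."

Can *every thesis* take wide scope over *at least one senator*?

No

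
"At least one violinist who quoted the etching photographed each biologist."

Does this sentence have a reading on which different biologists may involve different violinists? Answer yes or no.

Yes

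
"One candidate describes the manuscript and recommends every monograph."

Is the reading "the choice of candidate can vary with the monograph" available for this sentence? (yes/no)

That reading corresponds to *every monograph* > *one candidate*.
*every monograph* is embedded in one conjunct of the coordinate structure (*recommends every monograph*).
A quantifier cannot raise out of one conjunct of a coordination across the whole coordinate structure — the CSC applies to QR.
The inverse ordering *every monograph* > *one candidate* is therefore underivable.
(Only the surface reading survives: one fixed candidate with respect to all the relevant monographs.)

No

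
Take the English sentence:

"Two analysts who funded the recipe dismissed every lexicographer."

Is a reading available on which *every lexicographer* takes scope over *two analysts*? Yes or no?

Yes

*every lexicographer* sits in the matrix clause, not in the relative clause on *two analysts*.
Nothing blocks QR of the lower DP to a position above the higher one, so inverse scope is available.
So *every lexicographer* > *two analysts* is among the available readings.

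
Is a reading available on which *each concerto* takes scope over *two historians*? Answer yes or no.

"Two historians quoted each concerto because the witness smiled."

Although there is an adjunct clause, *each concerto* is in the main clause, not inside the adjunct.
With no island boundary between them, the object can take inverse scope over the subject via ordinary QR within the clause.

Yes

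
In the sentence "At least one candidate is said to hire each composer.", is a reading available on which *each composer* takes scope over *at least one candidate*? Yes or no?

Yes

*each composer* is the object of the infinitival complement of a raising predicate; raising infinitives are transparent for QR, so the two DPs are in effect clausemates.
Clause-internal QR can adjoin the lower DP above the subject, yielding the inverse reading.
So *each composer* > *at least one candidate* is among the available readings.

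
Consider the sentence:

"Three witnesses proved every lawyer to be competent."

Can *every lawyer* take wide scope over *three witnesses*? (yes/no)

Yes

*every lawyer* is an ECM subject; ECM complements are not islands, and the embedded quantifier may take matrix scope.
With no island boundary between them, the object can take inverse scope over the subject via ordinary QR within the clause.
So *every lawyer* > *three witnesses* is among the available readings.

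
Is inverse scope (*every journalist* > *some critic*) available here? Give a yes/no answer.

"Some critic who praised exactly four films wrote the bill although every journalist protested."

No

*every journalist* is embedded in the adjunct clause *although every journalist protested*.
Scope out of an adjunct clause is unavailable: QR respects the adjunct-island constraint.
There is no licit LF on which *every journalist* c-commands *some critic*.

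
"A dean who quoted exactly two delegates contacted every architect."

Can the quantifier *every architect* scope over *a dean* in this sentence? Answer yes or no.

Although the sentence contains a relative clause (*who quoted exactly two delegates*), *every architect* is outside it, in the matrix VP.
QR within a single clause is free, so the lower quantifier may take scope over the higher one.
The sentence is scopally ambiguous between *a dean* > *every architect* and *every architect* > *a dean*.

Yes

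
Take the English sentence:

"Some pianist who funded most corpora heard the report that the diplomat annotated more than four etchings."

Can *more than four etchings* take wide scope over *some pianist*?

No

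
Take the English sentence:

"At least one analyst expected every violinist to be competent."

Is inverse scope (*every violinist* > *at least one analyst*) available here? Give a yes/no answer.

Yes

The ECM infinitive is scope-transparent — *every violinist* is free to raise above *at least one analyst*.
QR within a single clause is free, so the lower quantifier may take scope over the higher one.
The sentence is scopally ambiguous between *at least one analyst* > *every violinist* and *every violinist* > *at least one analyst*.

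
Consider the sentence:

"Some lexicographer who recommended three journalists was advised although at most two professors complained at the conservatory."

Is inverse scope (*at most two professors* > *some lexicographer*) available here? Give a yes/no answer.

*at most two professors* occurs within the adjunct clause *although at most two professors complained at the conservatory*.
Scope out of an adjunct clause is unavailable: QR respects the adjunct-island constraint.
There is no licit LF on which *at most two professors* c-commands *some lexicographer*.
(Only the surface reading survives: one fixed lexicographer with respect to all the relevant professors.)

No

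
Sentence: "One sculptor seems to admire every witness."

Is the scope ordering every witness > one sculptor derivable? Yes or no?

Yes

*every witness* is the object of the infinitival complement of a raising predicate; raising infinitives are transparent for QR, so the two DPs are in effect clausemates.
Ordinary QR to a clause-peripheral position gives the wide-scope LF for the lower DP.
So *every witness* > *one sculptor* is among the available readings.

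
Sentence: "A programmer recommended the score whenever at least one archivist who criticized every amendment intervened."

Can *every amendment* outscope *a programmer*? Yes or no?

*every amendment* occurs within the relative clause *who criticized every amendment*, which is itself inside the adjunct *whenever at least one archivist who criticized every amendment intervened*.
Both the relative clause and the enclosing adjunct are scope islands; QR cannot cross either.
So *every amendment* cannot raise to a position above *a programmer*.
(Only the surface reading survives: one fixed programmer with respect to all the relevant amendments.)

No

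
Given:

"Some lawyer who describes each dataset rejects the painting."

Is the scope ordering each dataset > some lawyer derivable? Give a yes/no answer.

*each dataset* sits inside the relative clause *who describes each dataset*.
Quantifiers inside a relative clause are trapped there; the RC boundary blocks QR.
*each dataset* > *some lawyer* would require crossing that boundary, which is illicit.

No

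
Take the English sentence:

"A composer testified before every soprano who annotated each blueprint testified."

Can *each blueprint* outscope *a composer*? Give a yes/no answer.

*each blueprint* sits inside the relative clause *who annotated each blueprint*, which is itself inside the adjunct *before every soprano who annotated each blueprint testified*.
Nested islands: the RC island is itself inside an adjunct island, so wide scope is doubly excluded.
There is no licit LF on which *each blueprint* c-commands *a composer*.
(Only the surface reading survives: one fixed composer with respect to all the relevant blueprints.)

No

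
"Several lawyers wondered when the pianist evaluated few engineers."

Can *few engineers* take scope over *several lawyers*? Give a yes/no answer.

*few engineers* occurs within the embedded question *when the pianist evaluated few engineers*.
The wh-island constraint blocks QR out of an embedded interrogative.
The inverse ordering *few engineers* > *several lawyers* is therefore underivable.

No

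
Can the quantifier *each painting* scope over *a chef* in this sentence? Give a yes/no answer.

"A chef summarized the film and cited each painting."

No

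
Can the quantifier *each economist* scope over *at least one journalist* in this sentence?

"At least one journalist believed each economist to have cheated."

The ECM infinitive is scope-transparent — *each economist* is free to raise above *at least one journalist*.
QR within a single clause is free, so the lower quantifier may take scope over the higher one.

Yes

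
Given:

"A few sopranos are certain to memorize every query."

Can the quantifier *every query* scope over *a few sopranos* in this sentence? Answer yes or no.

*every query* is inside a raising infinitive, which is transparent to QR (no CP barrier), so it behaves as a matrix argument.
Clause-internal QR can adjoin the lower DP above the subject, yielding the inverse reading.

Yes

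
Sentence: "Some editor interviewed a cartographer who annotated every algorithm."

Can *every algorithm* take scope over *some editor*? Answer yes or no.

No

The DP *every algorithm* is contained in the relative clause *who annotated every algorithm* modifying *a cartographer*.
The relative clause forms an island for QR, so the quantifier is confined to the head noun's restrictor.
*every algorithm* > *some editor* would require crossing that boundary, which is illicit.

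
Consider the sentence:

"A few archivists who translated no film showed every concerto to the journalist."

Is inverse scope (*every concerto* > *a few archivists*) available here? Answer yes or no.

Yes

The RC *who translated no film* is an island, but *every concerto* is not inside it — it is the matrix object, a clausemate of *a few archivists*.
QR within a single clause is free, so the lower quantifier may take scope over the higher one.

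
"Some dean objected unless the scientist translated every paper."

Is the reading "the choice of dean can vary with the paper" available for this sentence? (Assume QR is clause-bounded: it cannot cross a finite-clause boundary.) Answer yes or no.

This is the *every paper* > *some dean* reading.
The target quantifier *every paper* is part of the adjunct clause *unless the scientist translated every paper*.
Adverbial clauses are not L-marked, so they are barriers for QR — the quantifier cannot escape the adjunct.
*every paper* > *some dean* would require crossing that boundary, which is illicit.
(Only the surface reading survives: one fixed dean with respect to all the relevant papers.)

No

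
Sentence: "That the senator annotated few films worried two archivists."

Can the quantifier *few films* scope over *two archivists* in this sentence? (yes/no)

*few films* sits inside the sentential subject *that the senator annotated few films*.
The subject-island constraint blocks QR out of a clausal subject.
The ordering *few films* > *two archivists* is therefore underivable.

No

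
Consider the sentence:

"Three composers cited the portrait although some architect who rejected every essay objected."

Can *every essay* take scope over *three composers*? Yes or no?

*every essay* is embedded in the relative clause *who rejected every essay*, which is itself inside the adjunct *although some architect who rejected every essay objected*.
Nested islands: the RC island is itself inside an adjunct island, so wide scope is doubly excluded.
*every essay* is confined to the island and cannot take scope over *three composers*.

No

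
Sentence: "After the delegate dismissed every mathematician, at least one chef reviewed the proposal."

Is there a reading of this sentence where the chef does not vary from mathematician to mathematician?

Yes

The paraphrase describes the scope ordering *at least one chef* > *every mathematician*.
*at least one chef* is a matrix-clause argument and can take scope within the matrix clause over the constituent containing *every mathematician*, so *at least one chef* > *every mathematician* needs no island-crossing movement and is available.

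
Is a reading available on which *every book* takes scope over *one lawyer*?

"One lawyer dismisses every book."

*every book* is the matrix object and *one lawyer* the matrix subject; the two are clausemates.
With no island boundary between them, the object can take inverse scope over the subject via ordinary QR within the clause.
The sentence is scopally ambiguous between *one lawyer* > *every book* and *every book* > *one lawyer*.

Yes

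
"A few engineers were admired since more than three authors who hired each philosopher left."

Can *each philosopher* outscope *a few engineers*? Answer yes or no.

No

The DP *each philosopher* is contained in the relative clause *who hired each philosopher*, which is itself inside the adjunct *since more than three authors who hired each philosopher left*.
Nested islands: the RC island is itself inside an adjunct island, so wide scope is doubly excluded.
*each philosopher* is confined to the island and cannot take scope over *a few engineers*.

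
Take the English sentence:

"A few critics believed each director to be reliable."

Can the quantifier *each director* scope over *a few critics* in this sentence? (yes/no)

Yes

*each director* is the subject of an ECM infinitive — the infinitival complement of an ECM verb is not a scope island, so *each director* can raise into the matrix clause.
Ordinary QR to a clause-peripheral position gives the wide-scope LF for the lower DP.
Both orderings are possible: *a few critics* > *each director* and *each director* > *a few critics*.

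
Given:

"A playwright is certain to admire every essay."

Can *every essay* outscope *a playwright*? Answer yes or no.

*every essay* is inside a raising infinitive, which is transparent to QR (no CP barrier), so it behaves as a matrix argument.
No island intervenes, so both surface and inverse scope are derivable.

Yes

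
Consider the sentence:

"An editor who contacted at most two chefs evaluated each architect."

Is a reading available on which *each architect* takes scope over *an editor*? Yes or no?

*each architect* is a matrix argument; only *an editor* is modified by the relative clause *who contacted at most two chefs*, so the RC island is irrelevant to the target quantifier.
QR within a single clause is free, so the lower quantifier may take scope over the higher one.

Yes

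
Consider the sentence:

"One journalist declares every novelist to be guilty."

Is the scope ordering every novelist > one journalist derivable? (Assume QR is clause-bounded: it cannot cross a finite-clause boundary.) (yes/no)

*every novelist* is an ECM subject; ECM complements are not islands, and the embedded quantifier may take matrix scope.
With no island boundary between them, the object can take inverse scope over the subject via ordinary QR within the clause.
The sentence is scopally ambiguous between *one journalist* > *every novelist* and *every novelist* > *one journalist*.

Yes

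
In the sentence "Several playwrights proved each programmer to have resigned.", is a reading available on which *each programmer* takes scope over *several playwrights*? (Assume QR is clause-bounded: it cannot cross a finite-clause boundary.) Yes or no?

Yes

The ECM infinitive is scope-transparent — *each programmer* is free to raise above *several playwrights*.
Ordinary QR to a clause-peripheral position gives the wide-scope LF for the lower DP.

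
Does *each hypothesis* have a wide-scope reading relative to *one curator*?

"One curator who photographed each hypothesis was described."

No

The target quantifier *each hypothesis* is part of the relative clause *who photographed each hypothesis*.
The relative clause forms an island for QR, so the quantifier is confined to the head noun's restrictor.
So *each hypothesis* cannot raise high enough to outscope *one curator*; only the surface ordering *one curator* > *each hypothesis* is available.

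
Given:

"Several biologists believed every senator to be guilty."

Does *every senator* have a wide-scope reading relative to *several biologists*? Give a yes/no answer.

Yes

ECM infinitives lack a CP barrier, so *every senator* can QR over the matrix subject *several biologists*.
Nothing blocks QR of the lower DP to a position above the higher one, so inverse scope is available.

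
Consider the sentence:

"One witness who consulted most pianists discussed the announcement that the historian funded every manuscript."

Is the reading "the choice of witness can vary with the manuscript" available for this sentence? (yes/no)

No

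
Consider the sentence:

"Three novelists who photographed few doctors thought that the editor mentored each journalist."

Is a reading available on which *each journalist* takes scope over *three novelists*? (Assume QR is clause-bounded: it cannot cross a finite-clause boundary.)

No

The DP *each journalist* is contained in the finite complement clause *that the editor mentored each journalist*.
Given the clause-boundedness assumption, QR cannot cross the finite CP into the matrix.
*each journalist* > *three novelists* would require crossing that boundary, which is illicit.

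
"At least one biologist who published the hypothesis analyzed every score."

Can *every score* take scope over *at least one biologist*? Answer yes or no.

*every score* sits in the matrix clause, not in the relative clause on *at least one biologist*.
QR within a single clause is free, so the lower quantifier may take scope over the higher one.

Yes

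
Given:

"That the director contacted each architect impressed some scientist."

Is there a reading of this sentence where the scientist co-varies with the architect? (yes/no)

No

That reading corresponds to *each architect* > *some scientist*.
The DP *each architect* is contained in the sentential subject *that the director contacted each architect*.
The Sentential Subject Constraint rules out raising the quantifier out of the that-clause subject.
*each architect* is confined to the island and cannot take scope over *some scientist*.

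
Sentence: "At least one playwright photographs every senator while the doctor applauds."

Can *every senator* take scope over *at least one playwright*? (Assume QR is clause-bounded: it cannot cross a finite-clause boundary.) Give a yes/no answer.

The adjunct clause does not contain *every senator*, which is the matrix object.
Clause-internal QR can adjoin the lower DP above the subject, yielding the inverse reading.

Yes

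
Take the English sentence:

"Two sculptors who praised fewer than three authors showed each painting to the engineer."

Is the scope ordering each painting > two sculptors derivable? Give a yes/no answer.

Yes

*each painting* is a matrix argument; only *two sculptors* is modified by the relative clause *who praised fewer than three authors*, so the RC island is irrelevant to the target quantifier.
No island intervenes, so both surface and inverse scope are derivable.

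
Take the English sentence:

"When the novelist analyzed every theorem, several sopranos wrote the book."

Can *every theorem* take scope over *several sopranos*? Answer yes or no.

No

Structurally, *every theorem* is inside the adjunct clause *when the novelist analyzed every theorem*.
The adjunct-island constraint bars QR out of an adverbial clause.
*every theorem* > *several sopranos* would require crossing that boundary, which is illicit.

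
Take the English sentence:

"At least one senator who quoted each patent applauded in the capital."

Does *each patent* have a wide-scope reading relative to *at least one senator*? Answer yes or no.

Structurally, *each patent* is inside the relative clause *who quoted each patent*.
Relative clauses block scope extraction: QR cannot target a position outside the modified NP.
So *each patent* cannot raise high enough to outscope *at least one senator*; only the surface ordering *at least one senator* > *each patent* is available.

No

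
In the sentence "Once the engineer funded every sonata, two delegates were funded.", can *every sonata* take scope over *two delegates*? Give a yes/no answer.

No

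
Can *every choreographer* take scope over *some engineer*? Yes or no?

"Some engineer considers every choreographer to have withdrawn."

Yes

The ECM infinitive is scope-transparent — *every choreographer* is free to raise above *some engineer*.
No island intervenes, so both surface and inverse scope are derivable.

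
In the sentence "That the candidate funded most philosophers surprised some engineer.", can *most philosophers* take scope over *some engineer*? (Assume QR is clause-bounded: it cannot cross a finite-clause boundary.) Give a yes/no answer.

*most philosophers* sits inside the sentential subject *that the candidate funded most philosophers*.
Subjects — clausal subjects included — are islands for extraction, and QR is no exception.
*most philosophers* > *some engineer* would require crossing that boundary, which is illicit.

No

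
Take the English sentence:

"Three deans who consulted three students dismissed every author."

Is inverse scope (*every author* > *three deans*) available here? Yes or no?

Yes

*every author* sits in the matrix clause, not in the relative clause on *three deans*.
No island intervenes, so both surface and inverse scope are derivable.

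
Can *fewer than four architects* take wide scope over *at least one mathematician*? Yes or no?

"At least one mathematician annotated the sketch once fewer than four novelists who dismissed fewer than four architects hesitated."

No

Structurally, *fewer than four architects* is inside the relative clause *who dismissed fewer than four architects*, which is itself inside the adjunct *once fewer than four novelists who dismissed fewer than four architects hesitated*.
Two island boundaries intervene — the relative clause and the adjunct. Either alone would block QR.
Hence only narrow scope for *fewer than four architects* (under *at least one mathematician*) survives.
(Only the surface reading survives: one fixed mathematician with respect to all the relevant architects.)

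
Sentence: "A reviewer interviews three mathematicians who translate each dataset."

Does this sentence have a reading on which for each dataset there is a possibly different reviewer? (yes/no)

No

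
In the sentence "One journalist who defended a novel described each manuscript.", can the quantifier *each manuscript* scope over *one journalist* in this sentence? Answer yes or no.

*each manuscript* sits in the matrix clause, not in the relative clause on *one journalist*.
QR within a single clause is free, so the lower quantifier may take scope over the higher one.
The sentence is scopally ambiguous between *one journalist* > *each manuscript* and *each manuscript* > *one journalist*.

Yes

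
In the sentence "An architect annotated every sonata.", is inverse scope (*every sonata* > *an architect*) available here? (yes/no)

Yes

Both DPs are arguments of the same predicate; there is no clause or island boundary between them.
QR within a single clause is free, so the lower quantifier may take scope over the higher one.
The sentence is scopally ambiguous between *an architect* > *every sonata* and *every sonata* > *an architect*.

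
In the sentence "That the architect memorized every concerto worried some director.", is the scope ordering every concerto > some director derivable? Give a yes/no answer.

No

The target quantifier *every concerto* is part of the sentential subject *that the architect memorized every concerto*.
Sentential subjects are islands: a quantifier inside the subject clause cannot raise over the matrix predicate.
The ordering *every concerto* > *some director* is therefore underivable.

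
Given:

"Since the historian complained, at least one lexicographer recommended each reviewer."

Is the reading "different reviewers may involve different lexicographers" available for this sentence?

That reading corresponds to *each reviewer* > *at least one lexicographer*.
Neither queried DP is inside the adjunct, so the adjunct-island constraint does not apply.
No island intervenes, so both surface and inverse scope are derivable.
So *each reviewer* > *at least one lexicographer* is among the available readings.

Yes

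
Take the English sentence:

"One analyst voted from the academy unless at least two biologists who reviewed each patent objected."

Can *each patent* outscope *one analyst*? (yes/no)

No

*each patent* occurs within the relative clause *who reviewed each patent*, which is itself inside the adjunct *unless at least two biologists who reviewed each patent objected*.
Nested islands: the RC island is itself inside an adjunct island, so wide scope is doubly excluded.
*each patent* > *one analyst* would require crossing that boundary, which is illicit.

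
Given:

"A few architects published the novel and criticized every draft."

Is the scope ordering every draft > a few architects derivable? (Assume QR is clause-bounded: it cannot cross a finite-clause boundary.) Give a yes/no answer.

Structurally, *every draft* is inside one conjunct of the coordinate structure (*criticized every draft*).
A quantifier cannot raise out of one conjunct of a coordination across the whole coordinate structure — the CSC applies to QR.
Hence only narrow scope for *every draft* (under *a few architects*) survives.

No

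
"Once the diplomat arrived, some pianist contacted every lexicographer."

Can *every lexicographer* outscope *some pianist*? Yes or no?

*every lexicographer* is a matrix argument; the adjunct is an island but the target quantifier is outside it.
QR within a single clause is free, so the lower quantifier may take scope over the higher one.

Yes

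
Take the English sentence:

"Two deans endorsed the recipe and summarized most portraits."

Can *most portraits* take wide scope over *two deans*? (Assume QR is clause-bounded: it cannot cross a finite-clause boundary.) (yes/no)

No

*most portraits* is embedded in one conjunct of the coordinate structure (*summarized most portraits*).
The Coordinate Structure Constraint blocks movement (including QR) out of a single conjunct.
The inverse ordering *most portraits* > *two deans* is therefore underivable.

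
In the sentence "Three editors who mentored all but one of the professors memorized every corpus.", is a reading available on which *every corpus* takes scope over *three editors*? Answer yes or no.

The relative clause *who mentored all but one of the professors* modifies *three editors*, but *every corpus* is not inside that relative clause — it is an argument of the matrix verb.
QR within a single clause is free, so the lower quantifier may take scope over the higher one.

Yes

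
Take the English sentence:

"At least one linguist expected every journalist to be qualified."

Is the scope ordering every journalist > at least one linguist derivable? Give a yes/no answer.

Yes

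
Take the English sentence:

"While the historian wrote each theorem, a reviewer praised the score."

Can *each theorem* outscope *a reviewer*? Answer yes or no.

*each theorem* sits inside the adjunct clause *while the historian wrote each theorem*.
Adjunct clauses are scope islands: a quantifier inside an adjunct cannot raise into the matrix clause.
There is no licit LF on which *each theorem* c-commands *a reviewer*.

No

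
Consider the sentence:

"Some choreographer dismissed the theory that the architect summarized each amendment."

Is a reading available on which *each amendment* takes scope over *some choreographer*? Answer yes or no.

No

Structurally, *each amendment* is inside the complex NP *the theory that the architect summarized each amendment*.
The Complex NP Constraint bars QR out of the complement clause of a noun.
There is no licit LF on which *each amendment* c-commands *some choreographer*.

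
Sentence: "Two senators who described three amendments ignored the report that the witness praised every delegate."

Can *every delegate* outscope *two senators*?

The DP *every delegate* is contained in the complex NP *the report that the witness praised every delegate*.
A that-clause complement to a noun is an island; QR cannot cross the NP boundary.
There is no licit LF on which *every delegate* c-commands *two senators*.

No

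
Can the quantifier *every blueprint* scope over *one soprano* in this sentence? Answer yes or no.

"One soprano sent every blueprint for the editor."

Both DPs are arguments of the same predicate; there is no clause or island boundary between them.
Since no island is crossed, the inverse ordering is licensed alongside surface scope.
The sentence is scopally ambiguous between *one soprano* > *every blueprint* and *every blueprint* > *one soprano*.

Yes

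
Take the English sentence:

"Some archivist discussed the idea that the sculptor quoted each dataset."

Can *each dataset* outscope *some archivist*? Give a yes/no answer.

No

*each dataset* is embedded in the complex NP *the idea that the sculptor quoted each dataset*.
Since the clause is the complement of a nominal head, the CNPC blocks scope extraction.
So the wide-scope reading for *each dataset* is blocked.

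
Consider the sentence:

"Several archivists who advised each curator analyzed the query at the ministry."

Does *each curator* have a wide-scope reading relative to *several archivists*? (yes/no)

No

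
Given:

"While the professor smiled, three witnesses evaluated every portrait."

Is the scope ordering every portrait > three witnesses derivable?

*every portrait* is a matrix argument; the adjunct is an island but the target quantifier is outside it.
No island intervenes, so both surface and inverse scope are derivable.
So *every portrait* > *three witnesses* is among the available readings.

Yes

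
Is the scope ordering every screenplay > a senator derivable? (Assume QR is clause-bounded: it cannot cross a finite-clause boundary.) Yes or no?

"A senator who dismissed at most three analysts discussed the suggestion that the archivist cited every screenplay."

No

Structurally, *every screenplay* is inside the complex NP *the suggestion that the archivist cited every screenplay*.
A that-clause complement to a noun is an island; QR cannot cross the NP boundary.
So *every screenplay* cannot raise high enough to outscope *a senator*; only the surface ordering *a senator* > *every screenplay* is available.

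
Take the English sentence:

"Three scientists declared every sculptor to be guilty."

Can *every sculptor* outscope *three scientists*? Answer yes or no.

Yes

*every sculptor* is an ECM subject; ECM complements are not islands, and the embedded quantifier may take matrix scope.
QR within a single clause is free, so the lower quantifier may take scope over the higher one.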